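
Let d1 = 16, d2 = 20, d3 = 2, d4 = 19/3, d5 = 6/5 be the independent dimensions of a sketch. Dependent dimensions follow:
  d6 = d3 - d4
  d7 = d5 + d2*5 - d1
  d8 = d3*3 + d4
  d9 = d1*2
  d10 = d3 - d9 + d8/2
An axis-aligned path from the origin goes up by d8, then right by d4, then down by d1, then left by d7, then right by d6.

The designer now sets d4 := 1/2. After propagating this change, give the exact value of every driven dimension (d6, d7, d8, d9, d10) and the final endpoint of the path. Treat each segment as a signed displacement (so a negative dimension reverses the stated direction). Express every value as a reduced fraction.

d6 = 3/2
d7 = 426/5
d8 = 13/2
d9 = 32
d10 = -107/4
endpoint = (-416/5, -19/2)

Apply edit: d4 := 1/2
  d6 = d3 - d4 = 3/2
  d7 = d5 + d2*5 - d1 = 426/5
  d8 = d3*3 + d4 = 13/2
  d9 = d1*2 = 32
  d10 = d3 - d9 + d8/2 = -107/4
Walk from origin (0, 0):
  seg 1: up by d8 = 13/2 → (0, 13/2)
  seg 2: right by d4 = 1/2 → (1/2, 13/2)
  seg 3: down by d1 = 16 → (1/2, -19/2)
  seg 4: left by d7 = 426/5 → (-847/10, -19/2)
  seg 5: right by d6 = 3/2 → (-416/5, -19/2)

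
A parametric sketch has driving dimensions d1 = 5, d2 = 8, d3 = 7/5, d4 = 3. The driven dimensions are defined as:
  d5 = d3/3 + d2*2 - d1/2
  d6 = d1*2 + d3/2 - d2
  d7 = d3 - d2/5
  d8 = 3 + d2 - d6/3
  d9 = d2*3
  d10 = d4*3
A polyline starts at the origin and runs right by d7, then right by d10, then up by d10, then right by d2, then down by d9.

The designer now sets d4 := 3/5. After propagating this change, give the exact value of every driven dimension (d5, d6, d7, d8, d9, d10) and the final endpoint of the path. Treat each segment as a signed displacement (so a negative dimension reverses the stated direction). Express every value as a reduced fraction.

d5 = 419/30
d6 = 27/10
d7 = -1/5
d8 = 101/10
d9 = 24
d10 = 9/5
endpoint = (48/5, -111/5)

Apply edit: d4 := 3/5
  d5 = d3/3 + d2*2 - d1/2 = 419/30
  d6 = d1*2 + d3/2 - d2 = 27/10
  d7 = d3 - d2/5 = -1/5
  d8 = 3 + d2 - d6/3 = 101/10
  d9 = d2*3 = 24
  d10 = d4*3 = 9/5
Walk from origin (0, 0):
  seg 1: right by d7 = -1/5 → (-1/5, 0)
  seg 2: right by d10 = 9/5 → (8/5, 0)
  seg 3: up by d10 = 9/5 → (8/5, 9/5)
  seg 4: right by d2 = 8 → (48/5, 9/5)
  seg 5: down by d9 = 24 → (48/5, -111/5)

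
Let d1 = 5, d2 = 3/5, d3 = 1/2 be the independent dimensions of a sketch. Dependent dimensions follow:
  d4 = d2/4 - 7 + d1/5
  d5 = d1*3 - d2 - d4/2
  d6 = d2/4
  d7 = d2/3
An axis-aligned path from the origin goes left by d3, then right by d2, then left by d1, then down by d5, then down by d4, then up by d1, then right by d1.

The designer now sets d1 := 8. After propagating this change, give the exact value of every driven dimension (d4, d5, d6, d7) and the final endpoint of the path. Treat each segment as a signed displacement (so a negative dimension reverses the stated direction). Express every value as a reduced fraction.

Apply edit: d1 := 8
  d4 = d2/4 - 7 + d1/5 = -21/4
  d5 = d1*3 - d2 - d4/2 = 1041/40
  d6 = d2/4 = 3/20
  d7 = d2/3 = 1/5
Walk from origin (0, 0):
  seg 1: left by d3 = 1/2 → (-1/2, 0)
  seg 2: right by d2 = 3/5 → (1/10, 0)
  seg 3: left by d1 = 8 → (-79/10, 0)
  seg 4: down by d5 = 1041/40 → (-79/10, -1041/40)
  seg 5: down by d4 = -21/4 → (-79/10, -831/40)
  seg 6: up by d1 = 8 → (-79/10, -511/40)
  seg 7: right by d1 = 8 → (1/10, -511/40)

d4 = -21/4
d5 = 1041/40
d6 = 3/20
d7 = 1/5
endpoint = (1/10, -511/40)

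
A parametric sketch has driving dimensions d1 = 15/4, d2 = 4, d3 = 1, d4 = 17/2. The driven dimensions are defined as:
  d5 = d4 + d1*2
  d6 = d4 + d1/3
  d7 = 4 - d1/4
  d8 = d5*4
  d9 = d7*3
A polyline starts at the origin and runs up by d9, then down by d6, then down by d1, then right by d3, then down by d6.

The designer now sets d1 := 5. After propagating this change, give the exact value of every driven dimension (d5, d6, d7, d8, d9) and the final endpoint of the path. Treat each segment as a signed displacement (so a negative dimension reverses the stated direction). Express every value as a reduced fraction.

d5 = 37/2
d6 = 61/6
d7 = 11/4
d8 = 74
d9 = 33/4
endpoint = (1, -205/12)

Apply edit: d1 := 5
  d5 = d4 + d1*2 = 37/2
  d6 = d4 + d1/3 = 61/6
  d7 = 4 - d1/4 = 11/4
  d8 = d5*4 = 74
  d9 = d7*3 = 33/4
Walk from origin (0, 0):
  seg 1: up by d9 = 33/4 → (0, 33/4)
  seg 2: down by d6 = 61/6 → (0, -23/12)
  seg 3: down by d1 = 5 → (0, -83/12)
  seg 4: right by d3 = 1 → (1, -83/12)
  seg 5: down by d6 = 61/6 → (1, -205/12)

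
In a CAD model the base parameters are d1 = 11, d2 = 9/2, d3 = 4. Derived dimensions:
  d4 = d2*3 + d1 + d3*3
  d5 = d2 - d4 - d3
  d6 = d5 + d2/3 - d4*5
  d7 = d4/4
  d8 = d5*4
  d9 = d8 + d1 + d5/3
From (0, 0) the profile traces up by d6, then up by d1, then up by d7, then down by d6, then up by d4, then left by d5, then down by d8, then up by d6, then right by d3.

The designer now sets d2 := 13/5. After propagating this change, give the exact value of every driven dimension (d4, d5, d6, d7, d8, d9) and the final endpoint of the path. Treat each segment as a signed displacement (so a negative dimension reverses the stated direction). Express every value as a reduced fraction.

d4 = 154/5
d5 = -161/5
d6 = -556/3
d7 = 77/10
d8 = -644/5
d9 = -1928/15
endpoint = (181/5, -211/30)

Apply edit: d2 := 13/5
  d4 = d2*3 + d1 + d3*3 = 154/5
  d5 = d2 - d4 - d3 = -161/5
  d6 = d5 + d2/3 - d4*5 = -556/3
  d7 = d4/4 = 77/10
  d8 = d5*4 = -644/5
  d9 = d8 + d1 + d5/3 = -1928/15
Walk from origin (0, 0):
  seg 1: up by d6 = -556/3 → (0, -556/3)
  seg 2: up by d1 = 11 → (0, -523/3)
  seg 3: up by d7 = 77/10 → (0, -4999/30)
  seg 4: down by d6 = -556/3 → (0, 187/10)
  seg 5: up by d4 = 154/5 → (0, 99/2)
  seg 6: left by d5 = -161/5 → (161/5, 99/2)
  seg 7: down by d8 = -644/5 → (161/5, 1783/10)
  seg 8: up by d6 = -556/3 → (161/5, -211/30)
  seg 9: right by d3 = 4 → (181/5, -211/30)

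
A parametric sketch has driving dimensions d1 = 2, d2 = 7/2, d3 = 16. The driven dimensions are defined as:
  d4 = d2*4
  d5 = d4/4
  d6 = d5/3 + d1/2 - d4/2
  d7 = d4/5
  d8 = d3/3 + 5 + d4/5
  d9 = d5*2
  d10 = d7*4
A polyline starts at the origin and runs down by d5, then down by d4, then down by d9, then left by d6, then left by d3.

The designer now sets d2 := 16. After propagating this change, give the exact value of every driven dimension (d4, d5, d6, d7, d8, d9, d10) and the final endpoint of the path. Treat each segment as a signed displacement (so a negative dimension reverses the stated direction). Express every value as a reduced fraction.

d4 = 64
d5 = 16
d6 = -77/3
d7 = 64/5
d8 = 347/15
d9 = 32
d10 = 256/5
endpoint = (29/3, -112)

Apply edit: d2 := 16
  d4 = d2*4 = 64
  d5 = d4/4 = 16
  d6 = d5/3 + d1/2 - d4/2 = -77/3
  d7 = d4/5 = 64/5
  d8 = d3/3 + 5 + d4/5 = 347/15
  d9 = d5*2 = 32
  d10 = d7*4 = 256/5
Walk from origin (0, 0):
  seg 1: down by d5 = 16 → (0, -16)
  seg 2: down by d4 = 64 → (0, -80)
  seg 3: down by d9 = 32 → (0, -112)
  seg 4: left by d6 = -77/3 → (77/3, -112)
  seg 5: left by d3 = 16 → (29/3, -112)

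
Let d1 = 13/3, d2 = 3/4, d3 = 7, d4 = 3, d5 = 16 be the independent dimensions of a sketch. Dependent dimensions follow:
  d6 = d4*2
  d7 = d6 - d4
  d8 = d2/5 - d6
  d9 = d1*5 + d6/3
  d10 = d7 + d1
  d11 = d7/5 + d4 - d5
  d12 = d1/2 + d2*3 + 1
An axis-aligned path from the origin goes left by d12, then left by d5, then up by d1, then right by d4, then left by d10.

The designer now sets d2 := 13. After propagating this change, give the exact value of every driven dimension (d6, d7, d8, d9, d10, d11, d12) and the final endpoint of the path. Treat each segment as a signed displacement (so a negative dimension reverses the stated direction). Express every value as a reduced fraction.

Apply edit: d2 := 13
  d6 = d4*2 = 6
  d7 = d6 - d4 = 3
  d8 = d2/5 - d6 = -17/5
  d9 = d1*5 + d6/3 = 71/3
  d10 = d7 + d1 = 22/3
  d11 = d7/5 + d4 - d5 = -62/5
  d12 = d1/2 + d2*3 + 1 = 253/6
Walk from origin (0, 0):
  seg 1: left by d12 = 253/6 → (-253/6, 0)
  seg 2: left by d5 = 16 → (-349/6, 0)
  seg 3: up by d1 = 13/3 → (-349/6, 13/3)
  seg 4: right by d4 = 3 → (-331/6, 13/3)
  seg 5: left by d10 = 22/3 → (-125/2, 13/3)

d6 = 6
d7 = 3
d8 = -17/5
d9 = 71/3
d10 = 22/3
d11 = -62/5
d12 = 253/6
endpoint = (-125/2, 13/3)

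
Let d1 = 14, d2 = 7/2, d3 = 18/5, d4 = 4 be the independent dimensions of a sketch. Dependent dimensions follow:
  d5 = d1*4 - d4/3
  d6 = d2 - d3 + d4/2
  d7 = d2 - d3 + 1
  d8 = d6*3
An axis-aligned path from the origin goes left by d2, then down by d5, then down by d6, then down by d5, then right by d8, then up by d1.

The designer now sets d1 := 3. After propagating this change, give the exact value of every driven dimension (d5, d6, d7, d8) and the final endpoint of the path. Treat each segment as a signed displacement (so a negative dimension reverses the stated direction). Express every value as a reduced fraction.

d5 = 32/3
d6 = 19/10
d7 = 9/10
d8 = 57/10
endpoint = (11/5, -607/30)

Apply edit: d1 := 3
  d5 = d1*4 - d4/3 = 32/3
  d6 = d2 - d3 + d4/2 = 19/10
  d7 = d2 - d3 + 1 = 9/10
  d8 = d6*3 = 57/10
Walk from origin (0, 0):
  seg 1: left by d2 = 7/2 → (-7/2, 0)
  seg 2: down by d5 = 32/3 → (-7/2, -32/3)
  seg 3: down by d6 = 19/10 → (-7/2, -377/30)
  seg 4: down by d5 = 32/3 → (-7/2, -697/30)
  seg 5: right by d8 = 57/10 → (11/5, -697/30)
  seg 6: up by d1 = 3 → (11/5, -607/30)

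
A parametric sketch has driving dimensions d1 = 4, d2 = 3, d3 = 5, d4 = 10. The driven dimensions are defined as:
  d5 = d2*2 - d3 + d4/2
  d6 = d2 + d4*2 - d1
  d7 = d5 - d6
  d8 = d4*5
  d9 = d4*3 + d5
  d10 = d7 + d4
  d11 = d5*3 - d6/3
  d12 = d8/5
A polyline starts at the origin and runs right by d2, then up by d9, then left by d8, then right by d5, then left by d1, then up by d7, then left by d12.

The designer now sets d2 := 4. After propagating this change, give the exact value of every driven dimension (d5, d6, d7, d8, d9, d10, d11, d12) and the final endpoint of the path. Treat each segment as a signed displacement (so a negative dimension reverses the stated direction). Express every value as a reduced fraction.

Apply edit: d2 := 4
  d5 = d2*2 - d3 + d4/2 = 8
  d6 = d2 + d4*2 - d1 = 20
  d7 = d5 - d6 = -12
  d8 = d4*5 = 50
  d9 = d4*3 + d5 = 38
  d10 = d7 + d4 = -2
  d11 = d5*3 - d6/3 = 52/3
  d12 = d8/5 = 10
Walk from origin (0, 0):
  seg 1: right by d2 = 4 → (4, 0)
  seg 2: up by d9 = 38 → (4, 38)
  seg 3: left by d8 = 50 → (-46, 38)
  seg 4: right by d5 = 8 → (-38, 38)
  seg 5: left by d1 = 4 → (-42, 38)
  seg 6: up by d7 = -12 → (-42, 26)
  seg 7: left by d12 = 10 → (-52, 26)

d5 = 8
d6 = 20
d7 = -12
d8 = 50
d9 = 38
d10 = -2
d11 = 52/3
d12 = 10
endpoint = (-52, 26)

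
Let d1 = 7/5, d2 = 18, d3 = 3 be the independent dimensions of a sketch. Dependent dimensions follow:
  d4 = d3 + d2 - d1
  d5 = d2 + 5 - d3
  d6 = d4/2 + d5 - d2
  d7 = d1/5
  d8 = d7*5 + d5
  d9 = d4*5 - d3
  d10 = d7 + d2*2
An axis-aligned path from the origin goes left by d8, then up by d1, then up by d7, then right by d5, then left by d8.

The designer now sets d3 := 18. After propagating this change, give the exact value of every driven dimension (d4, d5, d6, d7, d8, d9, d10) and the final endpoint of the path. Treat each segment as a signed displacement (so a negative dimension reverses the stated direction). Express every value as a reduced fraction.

Apply edit: d3 := 18
  d4 = d3 + d2 - d1 = 173/5
  d5 = d2 + 5 - d3 = 5
  d6 = d4/2 + d5 - d2 = 43/10
  d7 = d1/5 = 7/25
  d8 = d7*5 + d5 = 32/5
  d9 = d4*5 - d3 = 155
  d10 = d7 + d2*2 = 907/25
Walk from origin (0, 0):
  seg 1: left by d8 = 32/5 → (-32/5, 0)
  seg 2: up by d1 = 7/5 → (-32/5, 7/5)
  seg 3: up by d7 = 7/25 → (-32/5, 42/25)
  seg 4: right by d5 = 5 → (-7/5, 42/25)
  seg 5: left by d8 = 32/5 → (-39/5, 42/25)

d4 = 173/5
d5 = 5
d6 = 43/10
d7 = 7/25
d8 = 32/5
d9 = 155
d10 = 907/25
endpoint = (-39/5, 42/25)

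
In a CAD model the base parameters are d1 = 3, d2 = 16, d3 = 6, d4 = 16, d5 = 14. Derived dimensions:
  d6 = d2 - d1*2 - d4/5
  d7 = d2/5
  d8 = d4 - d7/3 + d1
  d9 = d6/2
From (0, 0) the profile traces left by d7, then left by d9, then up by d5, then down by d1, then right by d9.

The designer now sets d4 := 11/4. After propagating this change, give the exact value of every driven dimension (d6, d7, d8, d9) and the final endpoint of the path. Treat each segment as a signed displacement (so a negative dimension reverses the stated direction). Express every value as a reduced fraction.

Apply edit: d4 := 11/4
  d6 = d2 - d1*2 - d4/5 = 189/20
  d7 = d2/5 = 16/5
  d8 = d4 - d7/3 + d1 = 281/60
  d9 = d6/2 = 189/40
Walk from origin (0, 0):
  seg 1: left by d7 = 16/5 → (-16/5, 0)
  seg 2: left by d9 = 189/40 → (-317/40, 0)
  seg 3: up by d5 = 14 → (-317/40, 14)
  seg 4: down by d1 = 3 → (-317/40, 11)
  seg 5: right by d9 = 189/40 → (-16/5, 11)

d6 = 189/20
d7 = 16/5
d8 = 281/60
d9 = 189/40
endpoint = (-16/5, 11)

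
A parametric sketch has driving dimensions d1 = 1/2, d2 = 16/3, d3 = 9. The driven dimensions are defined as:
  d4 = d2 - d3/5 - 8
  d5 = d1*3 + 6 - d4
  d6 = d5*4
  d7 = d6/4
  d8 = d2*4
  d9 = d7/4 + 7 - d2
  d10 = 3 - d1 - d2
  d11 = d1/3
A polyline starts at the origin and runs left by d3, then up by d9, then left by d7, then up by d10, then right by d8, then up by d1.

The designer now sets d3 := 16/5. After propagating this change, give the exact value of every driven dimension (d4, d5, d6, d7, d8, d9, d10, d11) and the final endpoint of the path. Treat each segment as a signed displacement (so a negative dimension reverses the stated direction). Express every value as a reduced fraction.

d4 = -248/75
d5 = 1621/150
d6 = 3242/75
d7 = 1621/150
d8 = 64/3
d9 = 2621/600
d10 = -17/6
d11 = 1/6
endpoint = (1099/150, 407/200)

Apply edit: d3 := 16/5
  d4 = d2 - d3/5 - 8 = -248/75
  d5 = d1*3 + 6 - d4 = 1621/150
  d6 = d5*4 = 3242/75
  d7 = d6/4 = 1621/150
  d8 = d2*4 = 64/3
  d9 = d7/4 + 7 - d2 = 2621/600
  d10 = 3 - d1 - d2 = -17/6
  d11 = d1/3 = 1/6
Walk from origin (0, 0):
  seg 1: left by d3 = 16/5 → (-16/5, 0)
  seg 2: up by d9 = 2621/600 → (-16/5, 2621/600)
  seg 3: left by d7 = 1621/150 → (-2101/150, 2621/600)
  seg 4: up by d10 = -17/6 → (-2101/150, 307/200)
  seg 5: right by d8 = 64/3 → (1099/150, 307/200)
  seg 6: up by d1 = 1/2 → (1099/150, 407/200)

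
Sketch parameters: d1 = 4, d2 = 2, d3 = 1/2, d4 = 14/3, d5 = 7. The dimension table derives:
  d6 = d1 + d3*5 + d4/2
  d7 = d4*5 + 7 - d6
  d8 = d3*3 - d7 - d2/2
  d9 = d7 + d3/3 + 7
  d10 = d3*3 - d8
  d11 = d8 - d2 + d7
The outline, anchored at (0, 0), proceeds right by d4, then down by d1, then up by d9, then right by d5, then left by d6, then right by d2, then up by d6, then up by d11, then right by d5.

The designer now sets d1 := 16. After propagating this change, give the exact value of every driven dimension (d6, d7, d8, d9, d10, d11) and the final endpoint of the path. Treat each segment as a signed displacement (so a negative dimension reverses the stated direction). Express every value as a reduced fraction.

Apply edit: d1 := 16
  d6 = d1 + d3*5 + d4/2 = 125/6
  d7 = d4*5 + 7 - d6 = 19/2
  d8 = d3*3 - d7 - d2/2 = -9
  d9 = d7 + d3/3 + 7 = 50/3
  d10 = d3*3 - d8 = 21/2
  d11 = d8 - d2 + d7 = -3/2
Walk from origin (0, 0):
  seg 1: right by d4 = 14/3 → (14/3, 0)
  seg 2: down by d1 = 16 → (14/3, -16)
  seg 3: up by d9 = 50/3 → (14/3, 2/3)
  seg 4: right by d5 = 7 → (35/3, 2/3)
  seg 5: left by d6 = 125/6 → (-55/6, 2/3)
  seg 6: right by d2 = 2 → (-43/6, 2/3)
  seg 7: up by d6 = 125/6 → (-43/6, 43/2)
  seg 8: up by d11 = -3/2 → (-43/6, 20)
  seg 9: right by d5 = 7 → (-1/6, 20)

d6 = 125/6
d7 = 19/2
d8 = -9
d9 = 50/3
d10 = 21/2
d11 = -3/2
endpoint = (-1/6, 20)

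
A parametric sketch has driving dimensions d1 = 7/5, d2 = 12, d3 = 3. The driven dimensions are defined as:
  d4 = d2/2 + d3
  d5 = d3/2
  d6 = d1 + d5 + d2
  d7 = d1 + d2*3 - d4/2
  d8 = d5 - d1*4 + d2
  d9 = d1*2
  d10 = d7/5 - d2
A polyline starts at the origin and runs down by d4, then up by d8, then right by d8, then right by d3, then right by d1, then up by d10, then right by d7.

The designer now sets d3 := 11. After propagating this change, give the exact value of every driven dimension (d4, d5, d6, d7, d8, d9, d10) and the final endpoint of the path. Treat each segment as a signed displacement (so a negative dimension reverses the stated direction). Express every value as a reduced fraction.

Apply edit: d3 := 11
  d4 = d2/2 + d3 = 17
  d5 = d3/2 = 11/2
  d6 = d1 + d5 + d2 = 189/10
  d7 = d1 + d2*3 - d4/2 = 289/10
  d8 = d5 - d1*4 + d2 = 119/10
  d9 = d1*2 = 14/5
  d10 = d7/5 - d2 = -311/50
Walk from origin (0, 0):
  seg 1: down by d4 = 17 → (0, -17)
  seg 2: up by d8 = 119/10 → (0, -51/10)
  seg 3: right by d8 = 119/10 → (119/10, -51/10)
  seg 4: right by d3 = 11 → (229/10, -51/10)
  seg 5: right by d1 = 7/5 → (243/10, -51/10)
  seg 6: up by d10 = -311/50 → (243/10, -283/25)
  seg 7: right by d7 = 289/10 → (266/5, -283/25)

d4 = 17
d5 = 11/2
d6 = 189/10
d7 = 289/10
d8 = 119/10
d9 = 14/5
d10 = -311/50
endpoint = (266/5, -283/25)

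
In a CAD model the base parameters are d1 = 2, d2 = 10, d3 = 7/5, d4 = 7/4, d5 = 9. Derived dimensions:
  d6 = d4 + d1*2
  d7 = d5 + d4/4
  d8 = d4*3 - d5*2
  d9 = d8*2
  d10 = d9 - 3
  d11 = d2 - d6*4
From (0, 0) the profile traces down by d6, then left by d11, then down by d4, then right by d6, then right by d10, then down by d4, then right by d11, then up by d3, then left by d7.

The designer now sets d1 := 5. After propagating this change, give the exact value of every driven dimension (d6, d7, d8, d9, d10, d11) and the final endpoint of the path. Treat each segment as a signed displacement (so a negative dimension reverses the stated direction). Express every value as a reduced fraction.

Apply edit: d1 := 5
  d6 = d4 + d1*2 = 47/4
  d7 = d5 + d4/4 = 151/16
  d8 = d4*3 - d5*2 = -51/4
  d9 = d8*2 = -51/2
  d10 = d9 - 3 = -57/2
  d11 = d2 - d6*4 = -37
Walk from origin (0, 0):
  seg 1: down by d6 = 47/4 → (0, -47/4)
  seg 2: left by d11 = -37 → (37, -47/4)
  seg 3: down by d4 = 7/4 → (37, -27/2)
  seg 4: right by d6 = 47/4 → (195/4, -27/2)
  seg 5: right by d10 = -57/2 → (81/4, -27/2)
  seg 6: down by d4 = 7/4 → (81/4, -61/4)
  seg 7: right by d11 = -37 → (-67/4, -61/4)
  seg 8: up by d3 = 7/5 → (-67/4, -277/20)
  seg 9: left by d7 = 151/16 → (-419/16, -277/20)

d6 = 47/4
d7 = 151/16
d8 = -51/4
d9 = -51/2
d10 = -57/2
d11 = -37
endpoint = (-419/16, -277/20)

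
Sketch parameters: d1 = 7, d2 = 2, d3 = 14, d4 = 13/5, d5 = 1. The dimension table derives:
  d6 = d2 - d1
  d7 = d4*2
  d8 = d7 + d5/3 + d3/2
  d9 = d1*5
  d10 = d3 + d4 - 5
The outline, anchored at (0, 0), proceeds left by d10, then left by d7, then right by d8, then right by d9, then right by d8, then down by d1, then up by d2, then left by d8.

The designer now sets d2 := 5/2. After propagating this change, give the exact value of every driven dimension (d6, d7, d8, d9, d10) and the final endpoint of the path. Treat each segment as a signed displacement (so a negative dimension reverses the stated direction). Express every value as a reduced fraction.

d6 = -9/2
d7 = 26/5
d8 = 188/15
d9 = 35
d10 = 58/5
endpoint = (461/15, -9/2)

Apply edit: d2 := 5/2
  d6 = d2 - d1 = -9/2
  d7 = d4*2 = 26/5
  d8 = d7 + d5/3 + d3/2 = 188/15
  d9 = d1*5 = 35
  d10 = d3 + d4 - 5 = 58/5
Walk from origin (0, 0):
  seg 1: left by d10 = 58/5 → (-58/5, 0)
  seg 2: left by d7 = 26/5 → (-84/5, 0)
  seg 3: right by d8 = 188/15 → (-64/15, 0)
  seg 4: right by d9 = 35 → (461/15, 0)
  seg 5: right by d8 = 188/15 → (649/15, 0)
  seg 6: down by d1 = 7 → (649/15, -7)
  seg 7: up by d2 = 5/2 → (649/15, -9/2)
  seg 8: left by d8 = 188/15 → (461/15, -9/2)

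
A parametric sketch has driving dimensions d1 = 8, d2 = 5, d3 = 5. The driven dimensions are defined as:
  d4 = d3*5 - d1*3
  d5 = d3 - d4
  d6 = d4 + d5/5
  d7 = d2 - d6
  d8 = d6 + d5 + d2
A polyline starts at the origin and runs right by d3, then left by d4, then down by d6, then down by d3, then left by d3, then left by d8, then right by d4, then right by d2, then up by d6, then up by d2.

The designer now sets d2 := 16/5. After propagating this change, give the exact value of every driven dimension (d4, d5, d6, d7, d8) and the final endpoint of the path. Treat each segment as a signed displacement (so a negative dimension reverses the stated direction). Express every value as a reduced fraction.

d4 = 1
d5 = 4
d6 = 9/5
d7 = 7/5
d8 = 9
endpoint = (-29/5, -9/5)

Apply edit: d2 := 16/5
  d4 = d3*5 - d1*3 = 1
  d5 = d3 - d4 = 4
  d6 = d4 + d5/5 = 9/5
  d7 = d2 - d6 = 7/5
  d8 = d6 + d5 + d2 = 9
Walk from origin (0, 0):
  seg 1: right by d3 = 5 → (5, 0)
  seg 2: left by d4 = 1 → (4, 0)
  seg 3: down by d6 = 9/5 → (4, -9/5)
  seg 4: down by d3 = 5 → (4, -34/5)
  seg 5: left by d3 = 5 → (-1, -34/5)
  seg 6: left by d8 = 9 → (-10, -34/5)
  seg 7: right by d4 = 1 → (-9, -34/5)
  seg 8: right by d2 = 16/5 → (-29/5, -34/5)
  seg 9: up by d6 = 9/5 → (-29/5, -5)
  seg 10: up by d2 = 16/5 → (-29/5, -9/5)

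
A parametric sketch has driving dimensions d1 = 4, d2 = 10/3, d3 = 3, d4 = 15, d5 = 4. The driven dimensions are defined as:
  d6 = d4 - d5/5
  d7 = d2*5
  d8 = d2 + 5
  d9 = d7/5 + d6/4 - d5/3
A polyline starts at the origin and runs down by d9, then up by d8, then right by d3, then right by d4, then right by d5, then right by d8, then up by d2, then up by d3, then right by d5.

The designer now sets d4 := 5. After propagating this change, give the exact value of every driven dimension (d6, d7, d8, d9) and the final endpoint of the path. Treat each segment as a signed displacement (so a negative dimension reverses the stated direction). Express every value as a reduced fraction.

Apply edit: d4 := 5
  d6 = d4 - d5/5 = 21/5
  d7 = d2*5 = 50/3
  d8 = d2 + 5 = 25/3
  d9 = d7/5 + d6/4 - d5/3 = 61/20
Walk from origin (0, 0):
  seg 1: down by d9 = 61/20 → (0, -61/20)
  seg 2: up by d8 = 25/3 → (0, 317/60)
  seg 3: right by d3 = 3 → (3, 317/60)
  seg 4: right by d4 = 5 → (8, 317/60)
  seg 5: right by d5 = 4 → (12, 317/60)
  seg 6: right by d8 = 25/3 → (61/3, 317/60)
  seg 7: up by d2 = 10/3 → (61/3, 517/60)
  seg 8: up by d3 = 3 → (61/3, 697/60)
  seg 9: right by d5 = 4 → (73/3, 697/60)

d6 = 21/5
d7 = 50/3
d8 = 25/3
d9 = 61/20
endpoint = (73/3, 697/60)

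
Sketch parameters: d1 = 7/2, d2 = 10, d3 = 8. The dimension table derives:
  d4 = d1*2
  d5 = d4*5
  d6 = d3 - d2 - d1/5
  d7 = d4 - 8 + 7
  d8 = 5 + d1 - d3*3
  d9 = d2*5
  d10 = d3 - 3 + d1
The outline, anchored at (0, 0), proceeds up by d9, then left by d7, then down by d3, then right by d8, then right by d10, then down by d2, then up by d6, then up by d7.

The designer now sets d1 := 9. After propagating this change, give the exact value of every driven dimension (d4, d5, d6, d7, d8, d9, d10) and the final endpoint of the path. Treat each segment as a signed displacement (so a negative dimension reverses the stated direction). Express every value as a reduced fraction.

Apply edit: d1 := 9
  d4 = d1*2 = 18
  d5 = d4*5 = 90
  d6 = d3 - d2 - d1/5 = -19/5
  d7 = d4 - 8 + 7 = 17
  d8 = 5 + d1 - d3*3 = -10
  d9 = d2*5 = 50
  d10 = d3 - 3 + d1 = 14
Walk from origin (0, 0):
  seg 1: up by d9 = 50 → (0, 50)
  seg 2: left by d7 = 17 → (-17, 50)
  seg 3: down by d3 = 8 → (-17, 42)
  seg 4: right by d8 = -10 → (-27, 42)
  seg 5: right by d10 = 14 → (-13, 42)
  seg 6: down by d2 = 10 → (-13, 32)
  seg 7: up by d6 = -19/5 → (-13, 141/5)
  seg 8: up by d7 = 17 → (-13, 226/5)

d4 = 18
d5 = 90
d6 = -19/5
d7 = 17
d8 = -10
d9 = 50
d10 = 14
endpoint = (-13, 226/5)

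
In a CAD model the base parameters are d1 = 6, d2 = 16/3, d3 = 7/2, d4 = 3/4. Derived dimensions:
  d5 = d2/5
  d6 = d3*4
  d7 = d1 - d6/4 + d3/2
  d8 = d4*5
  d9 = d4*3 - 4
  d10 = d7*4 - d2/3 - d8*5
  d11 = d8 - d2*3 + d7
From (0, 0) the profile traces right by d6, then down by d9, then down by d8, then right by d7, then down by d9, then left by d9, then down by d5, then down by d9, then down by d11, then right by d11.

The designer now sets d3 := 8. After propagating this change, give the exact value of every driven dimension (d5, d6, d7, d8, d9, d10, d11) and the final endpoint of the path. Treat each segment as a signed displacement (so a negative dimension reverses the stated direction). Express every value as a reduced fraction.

Apply edit: d3 := 8
  d5 = d2/5 = 16/15
  d6 = d3*4 = 32
  d7 = d1 - d6/4 + d3/2 = 2
  d8 = d4*5 = 15/4
  d9 = d4*3 - 4 = -7/4
  d10 = d7*4 - d2/3 - d8*5 = -451/36
  d11 = d8 - d2*3 + d7 = -41/4
Walk from origin (0, 0):
  seg 1: right by d6 = 32 → (32, 0)
  seg 2: down by d9 = -7/4 → (32, 7/4)
  seg 3: down by d8 = 15/4 → (32, -2)
  seg 4: right by d7 = 2 → (34, -2)
  seg 5: down by d9 = -7/4 → (34, -1/4)
  seg 6: left by d9 = -7/4 → (143/4, -1/4)
  seg 7: down by d5 = 16/15 → (143/4, -79/60)
  seg 8: down by d9 = -7/4 → (143/4, 13/30)
  seg 9: down by d11 = -41/4 → (143/4, 641/60)
  seg 10: right by d11 = -41/4 → (51/2, 641/60)

d5 = 16/15
d6 = 32
d7 = 2
d8 = 15/4
d9 = -7/4
d10 = -451/36
d11 = -41/4
endpoint = (51/2, 641/60)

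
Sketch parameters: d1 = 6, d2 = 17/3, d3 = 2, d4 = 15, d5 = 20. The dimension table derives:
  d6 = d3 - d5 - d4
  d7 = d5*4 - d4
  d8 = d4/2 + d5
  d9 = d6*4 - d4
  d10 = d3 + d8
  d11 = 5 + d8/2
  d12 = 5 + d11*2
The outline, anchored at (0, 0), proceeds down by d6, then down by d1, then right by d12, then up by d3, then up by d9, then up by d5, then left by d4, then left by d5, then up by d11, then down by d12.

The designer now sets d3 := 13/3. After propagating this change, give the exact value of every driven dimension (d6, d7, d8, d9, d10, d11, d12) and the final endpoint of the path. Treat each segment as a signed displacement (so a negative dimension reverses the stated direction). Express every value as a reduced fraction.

Apply edit: d3 := 13/3
  d6 = d3 - d5 - d4 = -92/3
  d7 = d5*4 - d4 = 65
  d8 = d4/2 + d5 = 55/2
  d9 = d6*4 - d4 = -413/3
  d10 = d3 + d8 = 191/6
  d11 = 5 + d8/2 = 75/4
  d12 = 5 + d11*2 = 85/2
Walk from origin (0, 0):
  seg 1: down by d6 = -92/3 → (0, 92/3)
  seg 2: down by d1 = 6 → (0, 74/3)
  seg 3: right by d12 = 85/2 → (85/2, 74/3)
  seg 4: up by d3 = 13/3 → (85/2, 29)
  seg 5: up by d9 = -413/3 → (85/2, -326/3)
  seg 6: up by d5 = 20 → (85/2, -266/3)
  seg 7: left by d4 = 15 → (55/2, -266/3)
  seg 8: left by d5 = 20 → (15/2, -266/3)
  seg 9: up by d11 = 75/4 → (15/2, -839/12)
  seg 10: down by d12 = 85/2 → (15/2, -1349/12)

d6 = -92/3
d7 = 65
d8 = 55/2
d9 = -413/3
d10 = 191/6
d11 = 75/4
d12 = 85/2
endpoint = (15/2, -1349/12)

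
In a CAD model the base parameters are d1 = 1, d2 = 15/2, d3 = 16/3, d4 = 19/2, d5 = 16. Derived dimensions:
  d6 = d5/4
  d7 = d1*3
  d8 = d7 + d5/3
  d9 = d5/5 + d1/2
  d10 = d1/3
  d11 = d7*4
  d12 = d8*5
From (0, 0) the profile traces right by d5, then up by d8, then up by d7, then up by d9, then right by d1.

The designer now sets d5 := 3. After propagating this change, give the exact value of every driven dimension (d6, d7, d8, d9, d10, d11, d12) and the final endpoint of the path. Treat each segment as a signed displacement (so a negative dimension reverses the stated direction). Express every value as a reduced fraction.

d6 = 3/4
d7 = 3
d8 = 4
d9 = 11/10
d10 = 1/3
d11 = 12
d12 = 20
endpoint = (4, 81/10)

Apply edit: d5 := 3
  d6 = d5/4 = 3/4
  d7 = d1*3 = 3
  d8 = d7 + d5/3 = 4
  d9 = d5/5 + d1/2 = 11/10
  d10 = d1/3 = 1/3
  d11 = d7*4 = 12
  d12 = d8*5 = 20
Walk from origin (0, 0):
  seg 1: right by d5 = 3 → (3, 0)
  seg 2: up by d8 = 4 → (3, 4)
  seg 3: up by d7 = 3 → (3, 7)
  seg 4: up by d9 = 11/10 → (3, 81/10)
  seg 5: right by d1 = 1 → (4, 81/10)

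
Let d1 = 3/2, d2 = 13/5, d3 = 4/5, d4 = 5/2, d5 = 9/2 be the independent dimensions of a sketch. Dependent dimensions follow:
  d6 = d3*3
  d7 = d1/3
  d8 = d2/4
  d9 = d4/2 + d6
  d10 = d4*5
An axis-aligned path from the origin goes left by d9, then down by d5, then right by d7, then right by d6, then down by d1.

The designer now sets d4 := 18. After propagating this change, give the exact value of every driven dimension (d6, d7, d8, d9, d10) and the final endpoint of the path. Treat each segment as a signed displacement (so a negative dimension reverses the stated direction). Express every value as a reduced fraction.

d6 = 12/5
d7 = 1/2
d8 = 13/20
d9 = 57/5
d10 = 90
endpoint = (-17/2, -6)

Apply edit: d4 := 18
  d6 = d3*3 = 12/5
  d7 = d1/3 = 1/2
  d8 = d2/4 = 13/20
  d9 = d4/2 + d6 = 57/5
  d10 = d4*5 = 90
Walk from origin (0, 0):
  seg 1: left by d9 = 57/5 → (-57/5, 0)
  seg 2: down by d5 = 9/2 → (-57/5, -9/2)
  seg 3: right by d7 = 1/2 → (-109/10, -9/2)
  seg 4: right by d6 = 12/5 → (-17/2, -9/2)
  seg 5: down by d1 = 3/2 → (-17/2, -6)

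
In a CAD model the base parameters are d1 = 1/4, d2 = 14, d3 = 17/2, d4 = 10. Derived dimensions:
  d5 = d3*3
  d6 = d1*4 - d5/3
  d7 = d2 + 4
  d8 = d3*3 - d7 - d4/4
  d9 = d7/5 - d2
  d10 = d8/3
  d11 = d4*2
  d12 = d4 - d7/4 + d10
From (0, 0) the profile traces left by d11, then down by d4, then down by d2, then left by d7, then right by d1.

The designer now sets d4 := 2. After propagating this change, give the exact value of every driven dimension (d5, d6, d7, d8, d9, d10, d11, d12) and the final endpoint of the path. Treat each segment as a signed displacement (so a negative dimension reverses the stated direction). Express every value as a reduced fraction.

d5 = 51/2
d6 = -15/2
d7 = 18
d8 = 7
d9 = -52/5
d10 = 7/3
d11 = 4
d12 = -1/6
endpoint = (-87/4, -16)

Apply edit: d4 := 2
  d5 = d3*3 = 51/2
  d6 = d1*4 - d5/3 = -15/2
  d7 = d2 + 4 = 18
  d8 = d3*3 - d7 - d4/4 = 7
  d9 = d7/5 - d2 = -52/5
  d10 = d8/3 = 7/3
  d11 = d4*2 = 4
  d12 = d4 - d7/4 + d10 = -1/6
Walk from origin (0, 0):
  seg 1: left by d11 = 4 → (-4, 0)
  seg 2: down by d4 = 2 → (-4, -2)
  seg 3: down by d2 = 14 → (-4, -16)
  seg 4: left by d7 = 18 → (-22, -16)
  seg 5: right by d1 = 1/4 → (-87/4, -16)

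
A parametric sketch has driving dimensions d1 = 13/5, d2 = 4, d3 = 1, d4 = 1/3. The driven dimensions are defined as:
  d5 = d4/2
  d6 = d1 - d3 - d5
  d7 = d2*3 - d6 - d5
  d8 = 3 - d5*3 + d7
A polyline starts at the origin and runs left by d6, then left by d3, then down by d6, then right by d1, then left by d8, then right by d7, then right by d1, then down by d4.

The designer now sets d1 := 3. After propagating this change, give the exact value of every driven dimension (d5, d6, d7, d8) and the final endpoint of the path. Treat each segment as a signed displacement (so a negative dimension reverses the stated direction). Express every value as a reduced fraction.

d5 = 1/6
d6 = 11/6
d7 = 10
d8 = 25/2
endpoint = (2/3, -13/6)

Apply edit: d1 := 3
  d5 = d4/2 = 1/6
  d6 = d1 - d3 - d5 = 11/6
  d7 = d2*3 - d6 - d5 = 10
  d8 = 3 - d5*3 + d7 = 25/2
Walk from origin (0, 0):
  seg 1: left by d6 = 11/6 → (-11/6, 0)
  seg 2: left by d3 = 1 → (-17/6, 0)
  seg 3: down by d6 = 11/6 → (-17/6, -11/6)
  seg 4: right by d1 = 3 → (1/6, -11/6)
  seg 5: left by d8 = 25/2 → (-37/3, -11/6)
  seg 6: right by d7 = 10 → (-7/3, -11/6)
  seg 7: right by d1 = 3 → (2/3, -11/6)
  seg 8: down by d4 = 1/3 → (2/3, -13/6)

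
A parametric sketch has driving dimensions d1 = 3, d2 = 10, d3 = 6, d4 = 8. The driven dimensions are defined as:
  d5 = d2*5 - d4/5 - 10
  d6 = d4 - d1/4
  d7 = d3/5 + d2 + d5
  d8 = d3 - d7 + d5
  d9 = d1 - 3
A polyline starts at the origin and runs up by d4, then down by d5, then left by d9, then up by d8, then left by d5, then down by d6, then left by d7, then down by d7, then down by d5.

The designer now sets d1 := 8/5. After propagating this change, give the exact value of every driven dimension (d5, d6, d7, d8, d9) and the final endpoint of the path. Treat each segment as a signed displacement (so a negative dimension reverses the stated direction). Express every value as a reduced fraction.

d5 = 192/5
d6 = 38/5
d7 = 248/5
d8 = -26/5
d9 = -7/5
endpoint = (-433/5, -656/5)

Apply edit: d1 := 8/5
  d5 = d2*5 - d4/5 - 10 = 192/5
  d6 = d4 - d1/4 = 38/5
  d7 = d3/5 + d2 + d5 = 248/5
  d8 = d3 - d7 + d5 = -26/5
  d9 = d1 - 3 = -7/5
Walk from origin (0, 0):
  seg 1: up by d4 = 8 → (0, 8)
  seg 2: down by d5 = 192/5 → (0, -152/5)
  seg 3: left by d9 = -7/5 → (7/5, -152/5)
  seg 4: up by d8 = -26/5 → (7/5, -178/5)
  seg 5: left by d5 = 192/5 → (-37, -178/5)
  seg 6: down by d6 = 38/5 → (-37, -216/5)
  seg 7: left by d7 = 248/5 → (-433/5, -216/5)
  seg 8: down by d7 = 248/5 → (-433/5, -464/5)
  seg 9: down by d5 = 192/5 → (-433/5, -656/5)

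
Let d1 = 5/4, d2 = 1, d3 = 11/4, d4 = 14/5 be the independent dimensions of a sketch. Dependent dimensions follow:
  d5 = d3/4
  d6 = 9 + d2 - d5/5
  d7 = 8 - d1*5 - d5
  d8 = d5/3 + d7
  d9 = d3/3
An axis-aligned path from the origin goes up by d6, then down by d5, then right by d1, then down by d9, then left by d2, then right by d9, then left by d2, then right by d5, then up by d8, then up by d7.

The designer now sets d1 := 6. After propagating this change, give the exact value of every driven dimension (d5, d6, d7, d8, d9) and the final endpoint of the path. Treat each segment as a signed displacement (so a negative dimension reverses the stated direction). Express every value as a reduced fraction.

d5 = 11/16
d6 = 789/80
d7 = -363/16
d8 = -539/24
d9 = 11/12
endpoint = (269/48, -2951/80)

Apply edit: d1 := 6
  d5 = d3/4 = 11/16
  d6 = 9 + d2 - d5/5 = 789/80
  d7 = 8 - d1*5 - d5 = -363/16
  d8 = d5/3 + d7 = -539/24
  d9 = d3/3 = 11/12
Walk from origin (0, 0):
  seg 1: up by d6 = 789/80 → (0, 789/80)
  seg 2: down by d5 = 11/16 → (0, 367/40)
  seg 3: right by d1 = 6 → (6, 367/40)
  seg 4: down by d9 = 11/12 → (6, 991/120)
  seg 5: left by d2 = 1 → (5, 991/120)
  seg 6: right by d9 = 11/12 → (71/12, 991/120)
  seg 7: left by d2 = 1 → (59/12, 991/120)
  seg 8: right by d5 = 11/16 → (269/48, 991/120)
  seg 9: up by d8 = -539/24 → (269/48, -71/5)
  seg 10: up by d7 = -363/16 → (269/48, -2951/80)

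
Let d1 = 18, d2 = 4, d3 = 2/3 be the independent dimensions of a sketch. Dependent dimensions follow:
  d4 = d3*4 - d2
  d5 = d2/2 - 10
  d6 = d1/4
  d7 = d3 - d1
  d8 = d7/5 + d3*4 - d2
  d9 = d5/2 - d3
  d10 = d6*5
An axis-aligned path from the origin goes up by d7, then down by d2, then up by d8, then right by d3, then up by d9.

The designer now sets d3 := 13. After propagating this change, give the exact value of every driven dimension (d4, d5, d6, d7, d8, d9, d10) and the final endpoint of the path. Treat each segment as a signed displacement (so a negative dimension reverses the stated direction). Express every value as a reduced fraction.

Apply edit: d3 := 13
  d4 = d3*4 - d2 = 48
  d5 = d2/2 - 10 = -8
  d6 = d1/4 = 9/2
  d7 = d3 - d1 = -5
  d8 = d7/5 + d3*4 - d2 = 47
  d9 = d5/2 - d3 = -17
  d10 = d6*5 = 45/2
Walk from origin (0, 0):
  seg 1: up by d7 = -5 → (0, -5)
  seg 2: down by d2 = 4 → (0, -9)
  seg 3: up by d8 = 47 → (0, 38)
  seg 4: right by d3 = 13 → (13, 38)
  seg 5: up by d9 = -17 → (13, 21)

d4 = 48
d5 = -8
d6 = 9/2
d7 = -5
d8 = 47
d9 = -17
d10 = 45/2
endpoint = (13, 21)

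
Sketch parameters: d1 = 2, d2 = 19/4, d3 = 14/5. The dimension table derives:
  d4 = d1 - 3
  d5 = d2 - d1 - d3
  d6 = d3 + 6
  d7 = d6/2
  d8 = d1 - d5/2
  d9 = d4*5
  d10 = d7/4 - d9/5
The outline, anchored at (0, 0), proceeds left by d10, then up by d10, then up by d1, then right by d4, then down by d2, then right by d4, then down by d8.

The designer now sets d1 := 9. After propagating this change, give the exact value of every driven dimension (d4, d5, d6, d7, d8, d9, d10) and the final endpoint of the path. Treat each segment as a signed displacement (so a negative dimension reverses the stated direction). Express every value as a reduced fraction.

d4 = 6
d5 = -141/20
d6 = 44/5
d7 = 22/5
d8 = 501/40
d9 = 30
d10 = -49/10
endpoint = (169/10, -527/40)

Apply edit: d1 := 9
  d4 = d1 - 3 = 6
  d5 = d2 - d1 - d3 = -141/20
  d6 = d3 + 6 = 44/5
  d7 = d6/2 = 22/5
  d8 = d1 - d5/2 = 501/40
  d9 = d4*5 = 30
  d10 = d7/4 - d9/5 = -49/10
Walk from origin (0, 0):
  seg 1: left by d10 = -49/10 → (49/10, 0)
  seg 2: up by d10 = -49/10 → (49/10, -49/10)
  seg 3: up by d1 = 9 → (49/10, 41/10)
  seg 4: right by d4 = 6 → (109/10, 41/10)
  seg 5: down by d2 = 19/4 → (109/10, -13/20)
  seg 6: right by d4 = 6 → (169/10, -13/20)
  seg 7: down by d8 = 501/40 → (169/10, -527/40)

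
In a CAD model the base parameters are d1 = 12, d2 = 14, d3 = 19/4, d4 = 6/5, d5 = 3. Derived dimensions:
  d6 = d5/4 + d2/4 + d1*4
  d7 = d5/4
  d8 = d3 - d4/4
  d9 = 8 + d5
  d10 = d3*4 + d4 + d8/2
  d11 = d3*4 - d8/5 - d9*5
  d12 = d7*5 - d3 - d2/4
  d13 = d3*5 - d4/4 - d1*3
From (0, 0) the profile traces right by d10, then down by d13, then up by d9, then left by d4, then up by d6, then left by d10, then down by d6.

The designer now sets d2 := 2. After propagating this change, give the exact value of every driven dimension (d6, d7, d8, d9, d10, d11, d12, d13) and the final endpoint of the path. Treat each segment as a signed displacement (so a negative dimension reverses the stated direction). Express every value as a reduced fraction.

d6 = 197/4
d7 = 3/4
d8 = 89/20
d9 = 11
d10 = 897/40
d11 = -3689/100
d12 = -3/2
d13 = -251/20
endpoint = (-6/5, 471/20)

Apply edit: d2 := 2
  d6 = d5/4 + d2/4 + d1*4 = 197/4
  d7 = d5/4 = 3/4
  d8 = d3 - d4/4 = 89/20
  d9 = 8 + d5 = 11
  d10 = d3*4 + d4 + d8/2 = 897/40
  d11 = d3*4 - d8/5 - d9*5 = -3689/100
  d12 = d7*5 - d3 - d2/4 = -3/2
  d13 = d3*5 - d4/4 - d1*3 = -251/20
Walk from origin (0, 0):
  seg 1: right by d10 = 897/40 → (897/40, 0)
  seg 2: down by d13 = -251/20 → (897/40, 251/20)
  seg 3: up by d9 = 11 → (897/40, 471/20)
  seg 4: left by d4 = 6/5 → (849/40, 471/20)
  seg 5: up by d6 = 197/4 → (849/40, 364/5)
  seg 6: left by d10 = 897/40 → (-6/5, 364/5)
  seg 7: down by d6 = 197/4 → (-6/5, 471/20)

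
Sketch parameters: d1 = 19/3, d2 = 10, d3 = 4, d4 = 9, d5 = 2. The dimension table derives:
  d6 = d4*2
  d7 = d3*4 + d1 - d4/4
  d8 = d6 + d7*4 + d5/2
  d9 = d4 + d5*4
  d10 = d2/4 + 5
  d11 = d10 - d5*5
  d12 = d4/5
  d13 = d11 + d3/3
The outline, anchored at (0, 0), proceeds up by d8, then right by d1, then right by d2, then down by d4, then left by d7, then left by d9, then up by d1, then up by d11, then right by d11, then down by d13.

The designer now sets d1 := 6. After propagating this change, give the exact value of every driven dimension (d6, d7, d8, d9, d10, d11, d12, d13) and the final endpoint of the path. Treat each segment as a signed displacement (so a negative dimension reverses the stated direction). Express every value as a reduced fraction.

d6 = 18
d7 = 79/4
d8 = 98
d9 = 17
d10 = 15/2
d11 = -5/2
d12 = 9/5
d13 = -7/6
endpoint = (-93/4, 281/3)

Apply edit: d1 := 6
  d6 = d4*2 = 18
  d7 = d3*4 + d1 - d4/4 = 79/4
  d8 = d6 + d7*4 + d5/2 = 98
  d9 = d4 + d5*4 = 17
  d10 = d2/4 + 5 = 15/2
  d11 = d10 - d5*5 = -5/2
  d12 = d4/5 = 9/5
  d13 = d11 + d3/3 = -7/6
Walk from origin (0, 0):
  seg 1: up by d8 = 98 → (0, 98)
  seg 2: right by d1 = 6 → (6, 98)
  seg 3: right by d2 = 10 → (16, 98)
  seg 4: down by d4 = 9 → (16, 89)
  seg 5: left by d7 = 79/4 → (-15/4, 89)
  seg 6: left by d9 = 17 → (-83/4, 89)
  seg 7: up by d1 = 6 → (-83/4, 95)
  seg 8: up by d11 = -5/2 → (-83/4, 185/2)
  seg 9: right by d11 = -5/2 → (-93/4, 185/2)
  seg 10: down by d13 = -7/6 → (-93/4, 281/3)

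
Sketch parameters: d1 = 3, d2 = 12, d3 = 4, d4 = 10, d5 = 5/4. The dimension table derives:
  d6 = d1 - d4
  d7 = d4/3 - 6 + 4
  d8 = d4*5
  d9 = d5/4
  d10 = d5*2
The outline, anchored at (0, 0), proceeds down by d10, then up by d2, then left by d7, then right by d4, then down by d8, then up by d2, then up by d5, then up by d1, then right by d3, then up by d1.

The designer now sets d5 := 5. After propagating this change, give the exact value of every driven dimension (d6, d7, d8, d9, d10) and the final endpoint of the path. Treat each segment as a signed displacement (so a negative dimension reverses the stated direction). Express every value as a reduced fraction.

Apply edit: d5 := 5
  d6 = d1 - d4 = -7
  d7 = d4/3 - 6 + 4 = 4/3
  d8 = d4*5 = 50
  d9 = d5/4 = 5/4
  d10 = d5*2 = 10
Walk from origin (0, 0):
  seg 1: down by d10 = 10 → (0, -10)
  seg 2: up by d2 = 12 → (0, 2)
  seg 3: left by d7 = 4/3 → (-4/3, 2)
  seg 4: right by d4 = 10 → (26/3, 2)
  seg 5: down by d8 = 50 → (26/3, -48)
  seg 6: up by d2 = 12 → (26/3, -36)
  seg 7: up by d5 = 5 → (26/3, -31)
  seg 8: up by d1 = 3 → (26/3, -28)
  seg 9: right by d3 = 4 → (38/3, -28)
  seg 10: up by d1 = 3 → (38/3, -25)

d6 = -7
d7 = 4/3
d8 = 50
d9 = 5/4
d10 = 10
endpoint = (38/3, -25)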